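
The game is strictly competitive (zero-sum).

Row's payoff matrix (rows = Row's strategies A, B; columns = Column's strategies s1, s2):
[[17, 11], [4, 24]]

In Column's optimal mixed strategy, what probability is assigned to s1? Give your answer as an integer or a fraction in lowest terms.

Row minima are 11 and 4, so Row's maximin is 11; column maxima are 17 and 24, so Column's minimax is 17. These differ, so the equilibrium is in mixed strategies.
Let Column play s1 with probability q. Row is indifferent when 17q + 11(1−q) = 4q + 24(1−q), giving q = 1/2.

1/2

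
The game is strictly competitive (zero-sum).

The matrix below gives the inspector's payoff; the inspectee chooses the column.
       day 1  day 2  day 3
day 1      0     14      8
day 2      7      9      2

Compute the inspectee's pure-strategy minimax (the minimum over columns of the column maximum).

7

The worst case (largest entry) in each column is day 1: 7, day 2: 14, day 3: 8.
The best (smallest) of these is 7.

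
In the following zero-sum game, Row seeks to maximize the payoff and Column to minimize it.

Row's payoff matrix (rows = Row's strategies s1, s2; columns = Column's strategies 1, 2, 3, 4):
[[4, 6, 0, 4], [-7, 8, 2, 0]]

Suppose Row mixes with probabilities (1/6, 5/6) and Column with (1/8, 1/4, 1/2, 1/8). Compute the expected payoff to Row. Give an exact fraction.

Against (1/8, 1/4, 1/2, 1/8), each row's expected payoff is s1: 5/2; s2: 17/8.
Taking the (1/6, 5/6)-weighted average: (1/6)·(5/2) + (5/6)·(17/8) = 35/16.

35/16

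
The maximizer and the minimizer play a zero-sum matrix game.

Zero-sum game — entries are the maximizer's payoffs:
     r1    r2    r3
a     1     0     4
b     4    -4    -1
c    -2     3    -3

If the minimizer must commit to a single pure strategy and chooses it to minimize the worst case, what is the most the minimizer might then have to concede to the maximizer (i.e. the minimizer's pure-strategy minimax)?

The worst case (largest entry) in each column is r1: 4, r2: 3, r3: 4.
The best (smallest) of these is 3.

3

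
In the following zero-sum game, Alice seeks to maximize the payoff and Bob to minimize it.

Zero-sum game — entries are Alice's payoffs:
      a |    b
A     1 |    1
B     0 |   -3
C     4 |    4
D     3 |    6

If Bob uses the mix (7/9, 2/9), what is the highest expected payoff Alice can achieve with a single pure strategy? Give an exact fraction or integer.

A: (1)·(7/9) + (1)·(2/9) = 1.
B: (0)·(7/9) + (-3)·(2/9) = -2/3.
C: (4)·(7/9) + (4)·(2/9) = 4.
D: (3)·(7/9) + (6)·(2/9) = 11/3.
The best pure response is C with expected payoff 4.

4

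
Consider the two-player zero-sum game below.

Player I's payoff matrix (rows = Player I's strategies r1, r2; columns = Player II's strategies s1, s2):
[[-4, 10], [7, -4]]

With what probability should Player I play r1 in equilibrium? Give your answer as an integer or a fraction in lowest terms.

Row minima are -4 and -4, so Player I's maximin is -4; column maxima are 7 and 10, so Player II's minimax is 7. These differ, so the equilibrium is in mixed strategies.
Let Player I play r1 with probability p. Player II is indifferent when −4p + 7(1−p) = 10p − 4(1−p), giving p = 11/25.

11/25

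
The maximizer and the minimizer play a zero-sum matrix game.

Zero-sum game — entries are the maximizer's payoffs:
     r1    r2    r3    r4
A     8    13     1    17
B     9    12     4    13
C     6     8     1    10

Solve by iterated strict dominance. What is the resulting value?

4

Column r2 is strictly dominated by r1 for the minimizer (8<13, 9<12, 6<8); eliminate r2.
Column r1 is strictly dominated by r3 for the minimizer (1<8, 4<9, 1<6); eliminate r1.
Row C is strictly dominated by row B (4>1, 13>10); eliminate C.
Column r4 is strictly dominated by r3 for the minimizer (1<17, 4<13); eliminate r4.
Row A is strictly dominated by row B (4>1); eliminate A.
Only (B, r3) remains, with payoff 4.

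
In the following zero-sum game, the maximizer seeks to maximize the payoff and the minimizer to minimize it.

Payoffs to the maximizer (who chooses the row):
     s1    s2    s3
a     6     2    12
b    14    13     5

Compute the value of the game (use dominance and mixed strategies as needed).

Column s1 is strictly dominated by s2 for the minimizer (it gives the maximizer more in every row).
The remaining 2×2 game on (a, b) × (s2, s3) has no saddle point. Let the maximizer play a with probability p; indifference gives 2p + 13(1−p) = 12p + 5(1−p), so p = 4/9.
Similarly the minimizer's optimal q on s2 is 7/18, and the value is 2·(7/18) + (12)·(11/18) = 73/9.

73/9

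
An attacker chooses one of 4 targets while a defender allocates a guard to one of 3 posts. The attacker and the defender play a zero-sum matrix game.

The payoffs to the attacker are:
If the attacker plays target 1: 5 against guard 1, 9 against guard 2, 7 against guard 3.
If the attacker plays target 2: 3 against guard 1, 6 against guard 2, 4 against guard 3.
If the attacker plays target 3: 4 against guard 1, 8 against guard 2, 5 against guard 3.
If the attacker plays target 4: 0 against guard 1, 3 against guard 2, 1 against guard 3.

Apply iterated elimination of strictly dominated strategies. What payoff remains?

5

Column guard 2 is strictly dominated by guard 1 for the defender (5<9, 3<6, 4<8, 0<3); eliminate guard 2.
Row target 2 is strictly dominated by row target 1 (5>3, 7>4); eliminate target 2.
Row target 3 is strictly dominated by row target 1 (5>4, 7>5); eliminate target 3.
Row target 4 is strictly dominated by row target 1 (5>0, 7>1); eliminate target 4.
Column guard 3 is strictly dominated by guard 1 for the defender (5<7); eliminate guard 3.
Only (target 1, guard 1) remains, with payoff 5.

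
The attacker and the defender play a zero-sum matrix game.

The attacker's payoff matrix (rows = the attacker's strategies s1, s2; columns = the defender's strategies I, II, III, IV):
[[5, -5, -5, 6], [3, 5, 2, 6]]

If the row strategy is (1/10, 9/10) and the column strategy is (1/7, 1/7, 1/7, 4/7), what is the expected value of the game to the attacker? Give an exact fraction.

Against (1/7, 1/7, 1/7, 4/7), each row's expected payoff is s1: 19/7; s2: 34/7.
Taking the (1/10, 9/10)-weighted average: (1/10)·(19/7) + (9/10)·(34/7) = 65/14.

65/14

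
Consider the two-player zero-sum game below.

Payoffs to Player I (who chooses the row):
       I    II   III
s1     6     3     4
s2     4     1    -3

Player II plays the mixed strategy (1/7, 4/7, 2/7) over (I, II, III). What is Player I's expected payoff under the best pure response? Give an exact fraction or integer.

s1: (6)·(1/7) + (3)·(4/7) + (4)·(2/7) = 26/7.
s2: (4)·(1/7) + (1)·(4/7) + (-3)·(2/7) = 2/7.
The best pure response is s1 with expected payoff 26/7.

26/7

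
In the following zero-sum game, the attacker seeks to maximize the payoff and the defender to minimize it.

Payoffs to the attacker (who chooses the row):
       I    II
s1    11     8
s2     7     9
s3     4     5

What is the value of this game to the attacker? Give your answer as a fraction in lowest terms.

43/5

Row s3 is strictly dominated by row s2, so the attacker never plays it.
The remaining 2×2 game on (s1, s2) × (I, II) has no saddle point. Let the attacker play s1 with probability p; indifference gives 11p + 7(1−p) = 8p + 9(1−p), so p = 2/5.
Similarly the defender's optimal q on I is 1/5, and the value is 11·(1/5) + (8)·(4/5) = 43/5.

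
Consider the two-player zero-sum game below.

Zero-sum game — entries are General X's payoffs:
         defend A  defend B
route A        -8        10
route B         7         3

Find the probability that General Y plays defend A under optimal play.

Row minima are -8 and 3, so General X's maximin is 3; column maxima are 7 and 10, so General Y's minimax is 7. These differ, so the equilibrium is in mixed strategies.
Let General Y play defend A with probability q. General X is indifferent when −8q + 10(1−q) = 7q + 3(1−q), giving q = 7/22.

7/22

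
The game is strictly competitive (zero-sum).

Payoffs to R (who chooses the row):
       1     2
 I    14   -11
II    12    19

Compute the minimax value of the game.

Row minima are -11 and 12, so R's maximin is 12; column maxima are 14 and 19, so C's minimax is 14. These differ, so the equilibrium is in mixed strategies.
Let R play I with probability p. C is indifferent when 14p + 12(1−p) = −11p + 19(1−p), giving p = 7/32.
Let C play 1 with probability q. R is indifferent when 14q − 11(1−q) = 12q + 19(1−q), giving q = 15/16.
The value is 14·(15/16) + (-11)·(1/16) = 199/16.

199/16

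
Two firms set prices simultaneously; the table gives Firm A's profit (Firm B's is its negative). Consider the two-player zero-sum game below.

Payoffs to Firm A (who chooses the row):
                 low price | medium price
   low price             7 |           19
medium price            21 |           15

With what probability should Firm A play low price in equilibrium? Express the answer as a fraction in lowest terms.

Row minima are 7 and 15, so Firm A's maximin is 15; column maxima are 21 and 19, so Firm B's minimax is 19. These differ, so the equilibrium is in mixed strategies.
Let Firm A play low price with probability p. Firm B is indifferent when 7p + 21(1−p) = 19p + 15(1−p), giving p = 1/3.

1/3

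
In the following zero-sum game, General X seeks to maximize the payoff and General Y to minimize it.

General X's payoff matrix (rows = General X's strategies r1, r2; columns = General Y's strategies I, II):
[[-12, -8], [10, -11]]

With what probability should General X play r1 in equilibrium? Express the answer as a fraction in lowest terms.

21/25

Row minima are -12 and -11, so General X's maximin is -11; column maxima are 10 and -8, so General Y's minimax is -8. These differ, so the equilibrium is in mixed strategies.
Let General X play r1 with probability p. General Y is indifferent when −12p + 10(1−p) = −8p − 11(1−p), giving p = 21/25.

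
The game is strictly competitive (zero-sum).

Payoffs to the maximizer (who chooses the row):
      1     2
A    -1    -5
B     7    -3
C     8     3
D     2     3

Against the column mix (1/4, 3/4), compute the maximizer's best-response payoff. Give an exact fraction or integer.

A: (-1)·(1/4) + (-5)·(3/4) = -4.
B: (7)·(1/4) + (-3)·(3/4) = -1/2.
C: (8)·(1/4) + (3)·(3/4) = 17/4.
D: (2)·(1/4) + (3)·(3/4) = 11/4.
The best pure response is C with expected payoff 17/4.

17/4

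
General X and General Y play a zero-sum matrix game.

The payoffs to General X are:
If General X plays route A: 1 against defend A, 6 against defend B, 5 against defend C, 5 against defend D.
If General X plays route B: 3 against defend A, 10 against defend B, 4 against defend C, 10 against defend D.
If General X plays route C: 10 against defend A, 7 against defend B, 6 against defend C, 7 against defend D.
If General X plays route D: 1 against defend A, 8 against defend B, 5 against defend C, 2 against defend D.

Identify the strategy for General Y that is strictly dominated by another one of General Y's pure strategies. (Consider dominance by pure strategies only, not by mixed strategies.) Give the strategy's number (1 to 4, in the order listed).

2

General Y prefers columns that give General X less. Compare defend B with defend C: 5 < 6, 4 < 10, 6 < 7, 5 < 8.
So defend C strictly dominates defend B for General Y; defend B is strictly dominated.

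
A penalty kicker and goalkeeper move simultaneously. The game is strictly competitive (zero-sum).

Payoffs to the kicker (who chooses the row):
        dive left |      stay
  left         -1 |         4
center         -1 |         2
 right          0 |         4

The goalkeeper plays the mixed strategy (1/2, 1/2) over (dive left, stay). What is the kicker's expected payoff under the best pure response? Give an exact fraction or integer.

2

left: (-1)·(1/2) + (4)·(1/2) = 3/2.
center: (-1)·(1/2) + (2)·(1/2) = 1/2.
right: (0)·(1/2) + (4)·(1/2) = 2.
The best pure response is right with expected payoff 2.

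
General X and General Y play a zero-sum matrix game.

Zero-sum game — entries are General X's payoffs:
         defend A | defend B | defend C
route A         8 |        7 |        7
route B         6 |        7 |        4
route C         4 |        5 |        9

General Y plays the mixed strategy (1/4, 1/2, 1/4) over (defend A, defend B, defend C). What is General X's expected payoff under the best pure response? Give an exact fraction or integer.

route A: (8)·(1/4) + (7)·(1/2) + (7)·(1/4) = 29/4.
route B: (6)·(1/4) + (7)·(1/2) + (4)·(1/4) = 6.
route C: (4)·(1/4) + (5)·(1/2) + (9)·(1/4) = 23/4.
The best pure response is route A with expected payoff 29/4.

29/4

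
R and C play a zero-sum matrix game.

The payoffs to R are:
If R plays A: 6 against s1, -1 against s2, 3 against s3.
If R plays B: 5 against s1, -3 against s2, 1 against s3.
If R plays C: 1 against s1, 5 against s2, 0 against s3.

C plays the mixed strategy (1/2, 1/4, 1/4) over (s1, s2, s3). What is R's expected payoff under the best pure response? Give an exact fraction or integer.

7/2

A: (6)·(1/2) + (-1)·(1/4) + (3)·(1/4) = 7/2.
B: (5)·(1/2) + (-3)·(1/4) + (1)·(1/4) = 2.
C: (1)·(1/2) + (5)·(1/4) + (0)·(1/4) = 7/4.
The best pure response is A with expected payoff 7/2.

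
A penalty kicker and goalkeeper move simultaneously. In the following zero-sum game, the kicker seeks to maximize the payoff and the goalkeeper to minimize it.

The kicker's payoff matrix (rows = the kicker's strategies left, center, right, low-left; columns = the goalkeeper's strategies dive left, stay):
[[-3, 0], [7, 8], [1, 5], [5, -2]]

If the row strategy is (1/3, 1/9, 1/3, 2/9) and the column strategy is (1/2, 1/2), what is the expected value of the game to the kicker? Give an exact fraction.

Against (1/2, 1/2), each row's expected payoff is left: -3/2; center: 15/2; right: 3; low-left: 3/2.
Taking the (1/3, 1/9, 1/3, 2/9)-weighted average: (1/3)·(-3/2) + (1/9)·(15/2) + (1/3)·(3) + (2/9)·(3/2) = 5/3.

5/3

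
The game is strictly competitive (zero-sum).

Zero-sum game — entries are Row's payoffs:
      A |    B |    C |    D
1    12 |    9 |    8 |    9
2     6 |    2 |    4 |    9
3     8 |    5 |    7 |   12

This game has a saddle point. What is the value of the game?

8

Row minima: 8, 2, 5 → Row's maximin is 8.
Column maxima: 12, 9, 8, 12 → Column's minimax is 8.
They coincide at (1, C), so the value is 8.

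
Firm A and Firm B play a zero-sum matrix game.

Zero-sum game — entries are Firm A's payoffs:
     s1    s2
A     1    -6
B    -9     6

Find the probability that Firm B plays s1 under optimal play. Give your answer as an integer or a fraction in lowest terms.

6/11

Row minima are -6 and -9, so Firm A's maximin is -6; column maxima are 1 and 6, so Firm B's minimax is 1. These differ, so the equilibrium is in mixed strategies.
Let Firm B play s1 with probability q. Firm A is indifferent when q − 6(1−q) = −9q + 6(1−q), giving q = 6/11.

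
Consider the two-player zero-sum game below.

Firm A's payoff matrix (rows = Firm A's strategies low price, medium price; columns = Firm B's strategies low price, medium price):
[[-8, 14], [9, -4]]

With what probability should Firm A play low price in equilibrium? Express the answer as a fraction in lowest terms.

Row minima are -8 and -4, so Firm A's maximin is -4; column maxima are 9 and 14, so Firm B's minimax is 9. These differ, so the equilibrium is in mixed strategies.
Let Firm A play low price with probability p. Firm B is indifferent when −8p + 9(1−p) = 14p − 4(1−p), giving p = 13/35.

13/35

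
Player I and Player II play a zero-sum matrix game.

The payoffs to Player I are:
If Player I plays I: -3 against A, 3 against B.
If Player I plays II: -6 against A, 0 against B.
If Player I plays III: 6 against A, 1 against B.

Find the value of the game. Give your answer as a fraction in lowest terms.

21/11

Row II is strictly dominated by row I, so Player I never plays it.
The remaining 2×2 game on (I, III) × (A, B) has no saddle point. Let Player I play I with probability p; indifference gives −3p + 6(1−p) = 3p + (1−p), so p = 5/11.
Similarly Player II's optimal q on A is 2/11, and the value is -3·(2/11) + (3)·(9/11) = 21/11.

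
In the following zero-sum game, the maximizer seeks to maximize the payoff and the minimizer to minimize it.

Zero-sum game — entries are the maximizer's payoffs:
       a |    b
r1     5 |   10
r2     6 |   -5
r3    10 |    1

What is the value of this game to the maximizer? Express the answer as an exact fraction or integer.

Row r2 is strictly dominated by row r3, so the maximizer never plays it.
The remaining 2×2 game on (r1, r3) × (a, b) has no saddle point. Let the maximizer play r1 with probability p; indifference gives 5p + 10(1−p) = 10p + (1−p), so p = 9/14.
Similarly the minimizer's optimal q on a is 9/14, and the value is 5·(9/14) + (10)·(5/14) = 95/14.

95/14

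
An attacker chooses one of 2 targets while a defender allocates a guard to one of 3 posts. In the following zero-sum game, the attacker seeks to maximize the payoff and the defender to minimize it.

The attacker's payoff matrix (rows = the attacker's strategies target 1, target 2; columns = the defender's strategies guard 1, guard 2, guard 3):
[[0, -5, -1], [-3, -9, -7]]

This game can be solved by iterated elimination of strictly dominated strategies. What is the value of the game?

Column guard 1 is strictly dominated by guard 2 for the defender (-5<0, -9<-3); eliminate guard 1.
Column guard 3 is strictly dominated by guard 2 for the defender (-5<-1, -9<-7); eliminate guard 3.
Row target 2 is strictly dominated by row target 1 (-5>-9); eliminate target 2.
Only (target 1, guard 2) remains, with payoff -5.

-5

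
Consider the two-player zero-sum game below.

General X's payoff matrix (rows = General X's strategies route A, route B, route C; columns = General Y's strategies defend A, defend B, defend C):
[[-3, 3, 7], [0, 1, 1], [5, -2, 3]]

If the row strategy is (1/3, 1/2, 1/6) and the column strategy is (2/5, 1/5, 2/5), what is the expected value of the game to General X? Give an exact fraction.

Against (2/5, 1/5, 2/5), each row's expected payoff is route A: 11/5; route B: 3/5; route C: 14/5.
Taking the (1/3, 1/2, 1/6)-weighted average: (1/3)·(11/5) + (1/2)·(3/5) + (1/6)·(14/5) = 3/2.

3/2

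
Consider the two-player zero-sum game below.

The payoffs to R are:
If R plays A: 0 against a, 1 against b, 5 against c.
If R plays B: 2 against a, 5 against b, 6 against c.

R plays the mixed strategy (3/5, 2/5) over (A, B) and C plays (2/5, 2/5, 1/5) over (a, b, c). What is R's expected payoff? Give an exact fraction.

Against (2/5, 2/5, 1/5), each row's expected payoff is A: 7/5; B: 4.
Taking the (3/5, 2/5)-weighted average: (3/5)·(7/5) + (2/5)·(4) = 61/25.

61/25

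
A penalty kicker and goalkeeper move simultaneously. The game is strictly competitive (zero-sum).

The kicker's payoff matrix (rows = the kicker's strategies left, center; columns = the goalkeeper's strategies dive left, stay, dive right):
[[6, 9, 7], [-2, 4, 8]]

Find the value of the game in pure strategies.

Row minima: 6, -2 → the kicker's maximin is 6.
Column maxima: 6, 9, 8 → the goalkeeper's minimax is 6.
They coincide at (left, dive left), so the value is 6.

6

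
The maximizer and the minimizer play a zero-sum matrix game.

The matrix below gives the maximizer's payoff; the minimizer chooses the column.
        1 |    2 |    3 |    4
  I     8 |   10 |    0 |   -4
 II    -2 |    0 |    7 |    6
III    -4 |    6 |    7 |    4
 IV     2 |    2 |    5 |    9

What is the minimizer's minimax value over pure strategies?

7

The worst case (largest entry) in each column is 1: 8, 2: 10, 3: 7, 4: 9.
The best (smallest) of these is 7.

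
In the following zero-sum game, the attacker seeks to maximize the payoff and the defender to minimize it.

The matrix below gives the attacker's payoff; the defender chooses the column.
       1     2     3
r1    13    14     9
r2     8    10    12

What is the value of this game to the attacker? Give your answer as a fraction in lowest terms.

Column 2 is strictly dominated by 1 for the defender (it gives the attacker more in every row).
The remaining 2×2 game on (r1, r2) × (1, 3) has no saddle point. Let the attacker play r1 with probability p; indifference gives 13p + 8(1−p) = 9p + 12(1−p), so p = 1/2.
Similarly the defender's optimal q on 1 is 3/8, and the value is 13·(3/8) + (9)·(5/8) = 21/2.

21/2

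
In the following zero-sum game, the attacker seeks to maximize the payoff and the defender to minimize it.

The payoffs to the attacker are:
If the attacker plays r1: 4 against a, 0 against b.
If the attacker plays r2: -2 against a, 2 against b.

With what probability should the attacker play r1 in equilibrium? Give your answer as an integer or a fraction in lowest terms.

Row minima are 0 and -2, so the attacker's maximin is 0; column maxima are 4 and 2, so the defender's minimax is 2. These differ, so the equilibrium is in mixed strategies.
Let the attacker play r1 with probability p. The defender is indifferent when 4p − 2(1−p) = 2(1−p), giving p = 1/2.

1/2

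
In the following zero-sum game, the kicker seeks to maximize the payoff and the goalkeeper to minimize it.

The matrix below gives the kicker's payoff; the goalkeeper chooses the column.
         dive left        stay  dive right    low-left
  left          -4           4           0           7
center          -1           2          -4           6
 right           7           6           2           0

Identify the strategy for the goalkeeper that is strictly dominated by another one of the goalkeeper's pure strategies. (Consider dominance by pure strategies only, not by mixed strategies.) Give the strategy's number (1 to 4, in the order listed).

2

The goalkeeper prefers columns that give the kicker less. Compare stay with dive right: 0 < 4, -4 < 2, 2 < 6.
So dive right strictly dominates stay for the goalkeeper; stay is strictly dominated.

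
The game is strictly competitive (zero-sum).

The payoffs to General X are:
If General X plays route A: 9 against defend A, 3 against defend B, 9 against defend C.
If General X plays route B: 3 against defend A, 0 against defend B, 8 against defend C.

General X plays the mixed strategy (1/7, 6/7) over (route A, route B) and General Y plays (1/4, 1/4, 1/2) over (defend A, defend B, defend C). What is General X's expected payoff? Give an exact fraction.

Against (1/4, 1/4, 1/2), each row's expected payoff is route A: 15/2; route B: 19/4.
Taking the (1/7, 6/7)-weighted average: (1/7)·(15/2) + (6/7)·(19/4) = 36/7.

36/7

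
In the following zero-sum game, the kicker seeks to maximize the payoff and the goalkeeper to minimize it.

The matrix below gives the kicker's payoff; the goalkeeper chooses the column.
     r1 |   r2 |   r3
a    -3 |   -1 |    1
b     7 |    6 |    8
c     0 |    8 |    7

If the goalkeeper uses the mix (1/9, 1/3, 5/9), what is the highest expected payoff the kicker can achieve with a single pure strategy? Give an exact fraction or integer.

65/9

a: (-3)·(1/9) + (-1)·(1/3) + (1)·(5/9) = -1/9.
b: (7)·(1/9) + (6)·(1/3) + (8)·(5/9) = 65/9.
c: (0)·(1/9) + (8)·(1/3) + (7)·(5/9) = 59/9.
The best pure response is b with expected payoff 65/9.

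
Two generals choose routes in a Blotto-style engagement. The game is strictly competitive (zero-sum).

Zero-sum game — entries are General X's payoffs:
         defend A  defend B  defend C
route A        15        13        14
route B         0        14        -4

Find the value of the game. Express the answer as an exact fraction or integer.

248/19

Column defend A is strictly dominated by defend C for General Y (it gives General X more in every row).
The remaining 2×2 game on (route A, route B) × (defend B, defend C) has no saddle point. Let General X play route A with probability p; indifference gives 13p + 14(1−p) = 14p − 4(1−p), so p = 18/19.
Similarly General Y's optimal q on defend B is 18/19, and the value is 13·(18/19) + (14)·(1/19) = 248/19.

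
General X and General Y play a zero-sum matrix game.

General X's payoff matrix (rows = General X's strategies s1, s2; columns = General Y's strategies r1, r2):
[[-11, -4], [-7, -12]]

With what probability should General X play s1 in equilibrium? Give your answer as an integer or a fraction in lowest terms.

Row minima are -11 and -12, so General X's maximin is -11; column maxima are -7 and -4, so General Y's minimax is -7. These differ, so the equilibrium is in mixed strategies.
Let General X play s1 with probability p. General Y is indifferent when −11p − 7(1−p) = −4p − 12(1−p), giving p = 5/12.

5/12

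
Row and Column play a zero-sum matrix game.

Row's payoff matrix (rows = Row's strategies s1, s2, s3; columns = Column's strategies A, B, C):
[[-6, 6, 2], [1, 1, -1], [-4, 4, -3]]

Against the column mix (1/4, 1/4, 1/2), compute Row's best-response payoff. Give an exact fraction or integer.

s1: (-6)·(1/4) + (6)·(1/4) + (2)·(1/2) = 1.
s2: (1)·(1/4) + (1)·(1/4) + (-1)·(1/2) = 0.
s3: (-4)·(1/4) + (4)·(1/4) + (-3)·(1/2) = -3/2.
The best pure response is s1 with expected payoff 1.

1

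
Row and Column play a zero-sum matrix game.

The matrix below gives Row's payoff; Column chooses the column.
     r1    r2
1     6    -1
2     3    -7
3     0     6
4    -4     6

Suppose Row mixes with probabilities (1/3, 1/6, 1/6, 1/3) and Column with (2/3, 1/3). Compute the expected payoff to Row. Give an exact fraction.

23/18

Against (2/3, 1/3), each row's expected payoff is 1: 11/3; 2: -1/3; 3: 2; 4: -2/3.
Taking the (1/3, 1/6, 1/6, 1/3)-weighted average: (1/3)·(11/3) + (1/6)·(-1/3) + (1/6)·(2) + (1/3)·(-2/3) = 23/18.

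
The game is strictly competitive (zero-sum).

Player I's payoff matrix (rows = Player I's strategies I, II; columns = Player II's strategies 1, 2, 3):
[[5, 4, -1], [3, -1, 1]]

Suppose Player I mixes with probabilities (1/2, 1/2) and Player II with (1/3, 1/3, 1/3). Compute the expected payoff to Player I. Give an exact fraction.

11/6

Against (1/3, 1/3, 1/3), each row's expected payoff is I: 8/3; II: 1.
Taking the (1/2, 1/2)-weighted average: (1/2)·(8/3) + (1/2)·(1) = 11/6.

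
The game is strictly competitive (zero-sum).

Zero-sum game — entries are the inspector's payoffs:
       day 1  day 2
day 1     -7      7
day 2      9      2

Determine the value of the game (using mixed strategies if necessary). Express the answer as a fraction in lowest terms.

11/3

Row minima are -7 and 2, so the inspector's maximin is 2; column maxima are 9 and 7, so the inspectee's minimax is 7. These differ, so the equilibrium is in mixed strategies.
Let the inspector play day 1 with probability p. The inspectee is indifferent when −7p + 9(1−p) = 7p + 2(1−p), giving p = 1/3.
Let the inspectee play day 1 with probability q. The inspector is indifferent when −7q + 7(1−q) = 9q + 2(1−q), giving q = 5/21.
The value is -7·(5/21) + (7)·(16/21) = 11/3.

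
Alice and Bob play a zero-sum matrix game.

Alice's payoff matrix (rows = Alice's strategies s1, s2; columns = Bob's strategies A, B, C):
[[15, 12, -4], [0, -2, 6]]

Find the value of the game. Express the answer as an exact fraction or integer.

Column A is strictly dominated by B for Bob (it gives Alice more in every row).
The remaining 2×2 game on (s1, s2) × (B, C) has no saddle point. Let Alice play s1 with probability p; indifference gives 12p − 2(1−p) = −4p + 6(1−p), so p = 1/3.
Similarly Bob's optimal q on B is 5/12, and the value is 12·(5/12) + (-4)·(7/12) = 8/3.

8/3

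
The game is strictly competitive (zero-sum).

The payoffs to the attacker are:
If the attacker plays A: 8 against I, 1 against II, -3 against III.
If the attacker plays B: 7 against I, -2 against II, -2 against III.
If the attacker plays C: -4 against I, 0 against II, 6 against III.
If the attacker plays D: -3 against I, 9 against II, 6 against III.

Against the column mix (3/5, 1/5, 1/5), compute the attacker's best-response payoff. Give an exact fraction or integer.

A: (8)·(3/5) + (1)·(1/5) + (-3)·(1/5) = 22/5.
B: (7)·(3/5) + (-2)·(1/5) + (-2)·(1/5) = 17/5.
C: (-4)·(3/5) + (0)·(1/5) + (6)·(1/5) = -6/5.
D: (-3)·(3/5) + (9)·(1/5) + (6)·(1/5) = 6/5.
The best pure response is A with expected payoff 22/5.

22/5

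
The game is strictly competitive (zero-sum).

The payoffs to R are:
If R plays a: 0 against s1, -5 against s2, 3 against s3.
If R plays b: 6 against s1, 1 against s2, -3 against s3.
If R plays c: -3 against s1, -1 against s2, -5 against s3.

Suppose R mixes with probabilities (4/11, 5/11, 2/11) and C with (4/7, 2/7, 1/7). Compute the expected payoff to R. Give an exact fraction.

7/11

Against (4/7, 2/7, 1/7), each row's expected payoff is a: -1; b: 23/7; c: -19/7.
Taking the (4/11, 5/11, 2/11)-weighted average: (4/11)·(-1) + (5/11)·(23/7) + (2/11)·(-19/7) = 7/11.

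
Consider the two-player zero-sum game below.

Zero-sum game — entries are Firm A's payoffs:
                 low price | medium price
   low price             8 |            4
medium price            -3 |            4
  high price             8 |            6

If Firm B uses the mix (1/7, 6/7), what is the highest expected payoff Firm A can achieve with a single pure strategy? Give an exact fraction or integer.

44/7

low price: (8)·(1/7) + (4)·(6/7) = 32/7.
medium price: (-3)·(1/7) + (4)·(6/7) = 3.
high price: (8)·(1/7) + (6)·(6/7) = 44/7.
The best pure response is high price with expected payoff 44/7.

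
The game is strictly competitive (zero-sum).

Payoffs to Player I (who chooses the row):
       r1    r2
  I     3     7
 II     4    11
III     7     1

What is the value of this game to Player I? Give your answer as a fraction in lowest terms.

73/13

Row I is strictly dominated by row II, so Player I never plays it.
The remaining 2×2 game on (II, III) × (r1, r2) has no saddle point. Let Player I play II with probability p; indifference gives 4p + 7(1−p) = 11p + (1−p), so p = 6/13.
Similarly Player II's optimal q on r1 is 10/13, and the value is 4·(10/13) + (11)·(3/13) = 73/13.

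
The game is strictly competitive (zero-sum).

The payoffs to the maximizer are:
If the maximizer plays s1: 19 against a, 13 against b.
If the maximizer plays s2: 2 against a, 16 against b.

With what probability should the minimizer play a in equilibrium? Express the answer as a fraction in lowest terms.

3/20

Row minima are 13 and 2, so the maximizer's maximin is 13; column maxima are 19 and 16, so the minimizer's minimax is 16. These differ, so the equilibrium is in mixed strategies.
Let the minimizer play a with probability q. The maximizer is indifferent when 19q + 13(1−q) = 2q + 16(1−q), giving q = 3/20.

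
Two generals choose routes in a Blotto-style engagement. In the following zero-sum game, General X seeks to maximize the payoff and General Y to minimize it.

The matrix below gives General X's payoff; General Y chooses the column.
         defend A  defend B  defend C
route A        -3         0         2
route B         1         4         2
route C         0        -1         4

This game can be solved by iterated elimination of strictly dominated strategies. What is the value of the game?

Column defend C is strictly dominated by defend A for General Y (-3<2, 1<2, 0<4); eliminate defend C.
Row route A is strictly dominated by row route B (1>-3, 4>0); eliminate route A.
Row route C is strictly dominated by row route B (1>0, 4>-1); eliminate route C.
Column defend B is strictly dominated by defend A for General Y (1<4); eliminate defend B.
Only (route B, defend A) remains, with payoff 1.

1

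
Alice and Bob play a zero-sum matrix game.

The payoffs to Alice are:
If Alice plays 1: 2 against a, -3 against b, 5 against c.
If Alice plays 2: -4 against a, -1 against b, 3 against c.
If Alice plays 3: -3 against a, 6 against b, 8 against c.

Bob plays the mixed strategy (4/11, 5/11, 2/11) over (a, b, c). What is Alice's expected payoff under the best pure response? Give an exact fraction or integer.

1: (2)·(4/11) + (-3)·(5/11) + (5)·(2/11) = 3/11.
2: (-4)·(4/11) + (-1)·(5/11) + (3)·(2/11) = -15/11.
3: (-3)·(4/11) + (6)·(5/11) + (8)·(2/11) = 34/11.
The best pure response is 3 with expected payoff 34/11.

34/11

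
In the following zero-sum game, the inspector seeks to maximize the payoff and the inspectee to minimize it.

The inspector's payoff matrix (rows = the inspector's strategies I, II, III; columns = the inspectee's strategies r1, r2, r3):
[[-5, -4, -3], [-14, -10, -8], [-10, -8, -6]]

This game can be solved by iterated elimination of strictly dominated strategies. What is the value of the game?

-5

Row II is strictly dominated by row I (-5>-14, -4>-10, -3>-8); eliminate II.
Column r3 is strictly dominated by r1 for the inspectee (-5<-3, -10<-6); eliminate r3.
Column r2 is strictly dominated by r1 for the inspectee (-5<-4, -10<-8); eliminate r2.
Row III is strictly dominated by row I (-5>-10); eliminate III.
Only (I, r1) remains, with payoff -5.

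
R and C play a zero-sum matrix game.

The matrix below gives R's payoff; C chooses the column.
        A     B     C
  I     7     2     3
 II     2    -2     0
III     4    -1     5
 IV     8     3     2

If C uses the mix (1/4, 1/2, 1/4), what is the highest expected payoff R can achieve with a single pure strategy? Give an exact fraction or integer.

4

I: (7)·(1/4) + (2)·(1/2) + (3)·(1/4) = 7/2.
II: (2)·(1/4) + (-2)·(1/2) + (0)·(1/4) = -1/2.
III: (4)·(1/4) + (-1)·(1/2) + (5)·(1/4) = 7/4.
IV: (8)·(1/4) + (3)·(1/2) + (2)·(1/4) = 4.
The best pure response is IV with expected payoff 4.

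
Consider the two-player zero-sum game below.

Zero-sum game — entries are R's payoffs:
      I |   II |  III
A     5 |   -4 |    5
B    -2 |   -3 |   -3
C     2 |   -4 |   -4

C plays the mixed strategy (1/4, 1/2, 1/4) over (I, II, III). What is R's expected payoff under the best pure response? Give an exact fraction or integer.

1/2

A: (5)·(1/4) + (-4)·(1/2) + (5)·(1/4) = 1/2.
B: (-2)·(1/4) + (-3)·(1/2) + (-3)·(1/4) = -11/4.
C: (2)·(1/4) + (-4)·(1/2) + (-4)·(1/4) = -5/2.
The best pure response is A with expected payoff 1/2.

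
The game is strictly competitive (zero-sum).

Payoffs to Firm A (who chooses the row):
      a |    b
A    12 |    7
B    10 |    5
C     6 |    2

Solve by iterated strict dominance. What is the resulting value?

Column a is strictly dominated by b for Firm B (7<12, 5<10, 2<6); eliminate a.
Row B is strictly dominated by row A (7>5); eliminate B.
Row C is strictly dominated by row A (7>2); eliminate C.
Only (A, b) remains, with payoff 7.

7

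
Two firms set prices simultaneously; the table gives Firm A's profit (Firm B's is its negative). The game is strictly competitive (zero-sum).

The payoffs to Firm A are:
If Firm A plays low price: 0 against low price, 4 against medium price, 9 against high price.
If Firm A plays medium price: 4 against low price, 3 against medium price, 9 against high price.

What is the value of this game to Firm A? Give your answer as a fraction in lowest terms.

Column high price is strictly dominated by medium price for Firm B (it gives Firm A more in every row).
The remaining 2×2 game on (low price, medium price) × (low price, medium price) has no saddle point. Let Firm A play low price with probability p; indifference gives 4(1−p) = 4p + 3(1−p), so p = 1/5.
Similarly Firm B's optimal q on low price is 1/5, and the value is 0·(1/5) + (4)·(4/5) = 16/5.

16/5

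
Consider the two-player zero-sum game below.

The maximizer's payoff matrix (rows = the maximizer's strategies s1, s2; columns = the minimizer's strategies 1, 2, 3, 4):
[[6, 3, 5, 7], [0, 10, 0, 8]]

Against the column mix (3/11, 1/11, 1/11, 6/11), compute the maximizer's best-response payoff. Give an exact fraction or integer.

68/11

s1: (6)·(3/11) + (3)·(1/11) + (5)·(1/11) + (7)·(6/11) = 68/11.
s2: (0)·(3/11) + (10)·(1/11) + (0)·(1/11) + (8)·(6/11) = 58/11.
The best pure response is s1 with expected payoff 68/11.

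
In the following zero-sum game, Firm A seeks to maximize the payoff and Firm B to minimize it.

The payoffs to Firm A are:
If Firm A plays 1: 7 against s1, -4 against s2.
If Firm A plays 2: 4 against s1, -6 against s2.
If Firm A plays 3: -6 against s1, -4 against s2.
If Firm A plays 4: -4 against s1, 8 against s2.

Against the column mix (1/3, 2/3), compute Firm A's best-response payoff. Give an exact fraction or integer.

1: (7)·(1/3) + (-4)·(2/3) = -1/3.
2: (4)·(1/3) + (-6)·(2/3) = -8/3.
3: (-6)·(1/3) + (-4)·(2/3) = -14/3.
4: (-4)·(1/3) + (8)·(2/3) = 4.
The best pure response is 4 with expected payoff 4.

4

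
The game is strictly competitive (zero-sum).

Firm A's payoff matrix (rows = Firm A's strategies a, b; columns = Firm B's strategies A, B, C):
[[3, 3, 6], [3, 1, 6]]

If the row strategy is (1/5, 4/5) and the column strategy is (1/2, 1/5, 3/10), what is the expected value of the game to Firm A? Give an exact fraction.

179/50

Against (1/2, 1/5, 3/10), each row's expected payoff is a: 39/10; b: 7/2.
Taking the (1/5, 4/5)-weighted average: (1/5)·(39/10) + (4/5)·(7/2) = 179/50.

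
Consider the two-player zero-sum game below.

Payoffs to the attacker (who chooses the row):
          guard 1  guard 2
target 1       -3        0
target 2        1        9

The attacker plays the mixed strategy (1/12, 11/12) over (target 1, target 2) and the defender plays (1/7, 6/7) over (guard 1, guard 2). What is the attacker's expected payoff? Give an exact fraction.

Against (1/7, 6/7), each row's expected payoff is target 1: -3/7; target 2: 55/7.
Taking the (1/12, 11/12)-weighted average: (1/12)·(-3/7) + (11/12)·(55/7) = 43/6.

43/6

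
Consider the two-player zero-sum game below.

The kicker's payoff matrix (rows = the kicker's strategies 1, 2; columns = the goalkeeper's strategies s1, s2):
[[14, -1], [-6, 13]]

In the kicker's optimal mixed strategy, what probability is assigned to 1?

19/34

Row minima are -1 and -6, so the kicker's maximin is -1; column maxima are 14 and 13, so the goalkeeper's minimax is 13. These differ, so the equilibrium is in mixed strategies.
Let the kicker play 1 with probability p. The goalkeeper is indifferent when 14p − 6(1−p) = −p + 13(1−p), giving p = 19/34.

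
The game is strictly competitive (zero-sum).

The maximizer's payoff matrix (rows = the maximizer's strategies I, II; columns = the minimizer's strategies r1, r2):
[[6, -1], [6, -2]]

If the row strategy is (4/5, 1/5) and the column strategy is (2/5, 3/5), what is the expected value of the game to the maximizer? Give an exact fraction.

42/25

Against (2/5, 3/5), each row's expected payoff is I: 9/5; II: 6/5.
Taking the (4/5, 1/5)-weighted average: (4/5)·(9/5) + (1/5)·(6/5) = 42/25.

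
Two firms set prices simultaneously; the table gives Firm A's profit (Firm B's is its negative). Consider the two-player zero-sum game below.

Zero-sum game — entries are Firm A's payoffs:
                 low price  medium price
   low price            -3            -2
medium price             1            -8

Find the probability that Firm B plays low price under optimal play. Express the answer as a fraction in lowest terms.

Row minima are -3 and -8, so Firm A's maximin is -3; column maxima are 1 and -2, so Firm B's minimax is -2. These differ, so the equilibrium is in mixed strategies.
Let Firm B play low price with probability q. Firm A is indifferent when −3q − 2(1−q) = q − 8(1−q), giving q = 3/5.

3/5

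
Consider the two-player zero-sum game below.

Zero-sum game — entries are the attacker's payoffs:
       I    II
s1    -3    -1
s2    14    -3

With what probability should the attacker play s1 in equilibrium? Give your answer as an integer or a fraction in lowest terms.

17/19

Row minima are -3 and -3, so the attacker's maximin is -3; column maxima are 14 and -1, so the defender's minimax is -1. These differ, so the equilibrium is in mixed strategies.
Let the attacker play s1 with probability p. The defender is indifferent when −3p + 14(1−p) = −p − 3(1−p), giving p = 17/19.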